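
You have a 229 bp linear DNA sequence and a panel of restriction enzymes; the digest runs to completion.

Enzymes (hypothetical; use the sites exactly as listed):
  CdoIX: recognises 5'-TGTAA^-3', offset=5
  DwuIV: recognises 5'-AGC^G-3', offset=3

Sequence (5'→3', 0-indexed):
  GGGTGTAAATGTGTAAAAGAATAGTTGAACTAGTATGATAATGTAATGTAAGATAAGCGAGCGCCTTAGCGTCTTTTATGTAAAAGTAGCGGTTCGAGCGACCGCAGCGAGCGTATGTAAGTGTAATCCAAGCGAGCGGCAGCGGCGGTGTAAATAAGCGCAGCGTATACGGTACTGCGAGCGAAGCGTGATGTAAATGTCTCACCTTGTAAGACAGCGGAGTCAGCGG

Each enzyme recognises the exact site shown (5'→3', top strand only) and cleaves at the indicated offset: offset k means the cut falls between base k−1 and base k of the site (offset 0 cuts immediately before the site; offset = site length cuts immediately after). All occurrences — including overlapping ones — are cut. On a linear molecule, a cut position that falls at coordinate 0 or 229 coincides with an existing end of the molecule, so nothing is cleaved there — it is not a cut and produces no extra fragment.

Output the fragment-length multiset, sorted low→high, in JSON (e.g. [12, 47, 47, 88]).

[2,4,4,4,5,5,5,6,6,6,6,7,7,7,8,8,8,8,9,9,9,9,10,13,16,18,30]

Site scan:
  CdoIX (TGTAA, off=5): starts [3, 11, 41, 46, 78, 115, 121, 148, 191, 207] → cuts [8, 16, 46, 51, 83, 120, 126, 153, 196, 212]
  DwuIV (AGCG, off=3): starts [55, 59, 67, 87, 96, 105, 109, 130, 134, 140, 156, 161, 179, 184, 215, 224] → cuts [58, 62, 70, 90, 99, 108, 112, 133, 137, 143, 159, 164, 182, 187, 218, 227]

All cut coordinates (distinct, sorted): [8, 16, 46, 51, 58, 62, 70, 83, 90, 99, 108, 112, 120, 126, 133, 137, 143, 153, 159, 164, 182, 187, 196, 212, 218, 227]

Fragments:
  [0,8): 8 bp
  [8,16): 8 bp
  [16,46): 30 bp
  [46,51): 5 bp
  [51,58): 7 bp
  [58,62): 4 bp
  [62,70): 8 bp
  [70,83): 13 bp
  [83,90): 7 bp
  [90,99): 9 bp
  [99,108): 9 bp
  [108,112): 4 bp
  [112,120): 8 bp
  [120,126): 6 bp
  [126,133): 7 bp
  [133,137): 4 bp
  [137,143): 6 bp
  [143,153): 10 bp
  [153,159): 6 bp
  [159,164): 5 bp
  [164,182): 18 bp
  [182,187): 5 bp
  [187,196): 9 bp
  [196,212): 16 bp
  [212,218): 6 bp
  [218,227): 9 bp
  [227,229): 2 bp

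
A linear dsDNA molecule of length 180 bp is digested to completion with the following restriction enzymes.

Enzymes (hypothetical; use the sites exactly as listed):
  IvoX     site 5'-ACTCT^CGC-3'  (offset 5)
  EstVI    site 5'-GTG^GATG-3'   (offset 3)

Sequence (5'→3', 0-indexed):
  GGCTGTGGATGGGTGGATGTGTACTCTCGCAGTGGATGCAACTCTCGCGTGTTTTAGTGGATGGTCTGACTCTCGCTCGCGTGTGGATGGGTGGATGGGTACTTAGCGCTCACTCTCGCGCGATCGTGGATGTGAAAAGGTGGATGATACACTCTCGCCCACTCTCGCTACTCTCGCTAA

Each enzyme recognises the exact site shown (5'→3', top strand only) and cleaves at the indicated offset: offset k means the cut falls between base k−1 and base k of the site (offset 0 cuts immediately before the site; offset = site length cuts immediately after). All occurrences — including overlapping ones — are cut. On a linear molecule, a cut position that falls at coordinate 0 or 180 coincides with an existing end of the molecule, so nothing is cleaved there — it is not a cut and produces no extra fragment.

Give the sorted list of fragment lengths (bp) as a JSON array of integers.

Site scan:
  IvoX (ACTCTCGC, off=5): starts [22, 40, 68, 111, 150, 160, 169] → cuts [27, 45, 73, 116, 155, 165, 174]
  EstVI (GTGGATG, off=3): starts [4, 12, 31, 56, 82, 90, 125, 139] → cuts [7, 15, 34, 59, 85, 93, 128, 142]

Pooled cuts: [7, 15, 27, 34, 45, 59, 73, 85, 93, 116, 128, 142, 155, 165, 174]

Fragment lengths:
  [0,7): 7 bp
  [7,15): 8 bp
  [15,27): 12 bp
  [27,34): 7 bp
  [34,45): 11 bp
  [45,59): 14 bp
  [59,73): 14 bp
  [73,85): 12 bp
  [85,93): 8 bp
  [93,116): 23 bp
  [116,128): 12 bp
  [128,142): 14 bp
  [142,155): 13 bp
  [155,165): 10 bp
  [165,174): 9 bp
  [174,180): 6 bp

[6,7,7,8,8,9,10,11,12,12,12,13,14,14,14,23]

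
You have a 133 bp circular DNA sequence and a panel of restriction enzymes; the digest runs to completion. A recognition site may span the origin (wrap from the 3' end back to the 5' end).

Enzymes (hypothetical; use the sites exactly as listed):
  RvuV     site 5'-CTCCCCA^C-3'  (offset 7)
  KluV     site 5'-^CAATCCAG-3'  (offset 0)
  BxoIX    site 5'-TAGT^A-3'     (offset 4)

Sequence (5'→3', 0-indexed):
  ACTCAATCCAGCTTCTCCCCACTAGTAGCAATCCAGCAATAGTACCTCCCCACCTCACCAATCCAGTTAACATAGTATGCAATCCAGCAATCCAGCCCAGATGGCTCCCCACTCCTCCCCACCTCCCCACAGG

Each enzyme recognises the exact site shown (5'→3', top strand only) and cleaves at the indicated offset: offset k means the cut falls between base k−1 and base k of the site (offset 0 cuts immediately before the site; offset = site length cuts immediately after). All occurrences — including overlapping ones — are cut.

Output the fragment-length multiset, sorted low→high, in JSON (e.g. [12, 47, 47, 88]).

Per-enzyme occurrences:
  RvuV CTCCCCAC/7: at [14, 45, 104, 114, 122] ⇒ [21, 52, 111, 121, 129]
  KluV CAATCCAG/0: at [3, 28, 58, 79, 87] ⇒ [3, 28, 58, 79, 87]
  BxoIX TAGTA/4: at [22, 39, 72] ⇒ [26, 43, 76]

Pooled cuts: [3, 21, 26, 28, 43, 52, 58, 76, 79, 87, 111, 121, 129]

Fragment lengths:
  3→21: 18 bp
  21→26: 5 bp
  26→28: 2 bp
  28→43: 15 bp
  43→52: 9 bp
  52→58: 6 bp
  58→76: 18 bp
  76→79: 3 bp
  79→87: 8 bp
  87→111: 24 bp
  111→121: 10 bp
  121→129: 8 bp
  129→3 (wrap): 133-129+3 = 7 bp

[2,3,5,6,7,8,8,9,10,15,18,18,24]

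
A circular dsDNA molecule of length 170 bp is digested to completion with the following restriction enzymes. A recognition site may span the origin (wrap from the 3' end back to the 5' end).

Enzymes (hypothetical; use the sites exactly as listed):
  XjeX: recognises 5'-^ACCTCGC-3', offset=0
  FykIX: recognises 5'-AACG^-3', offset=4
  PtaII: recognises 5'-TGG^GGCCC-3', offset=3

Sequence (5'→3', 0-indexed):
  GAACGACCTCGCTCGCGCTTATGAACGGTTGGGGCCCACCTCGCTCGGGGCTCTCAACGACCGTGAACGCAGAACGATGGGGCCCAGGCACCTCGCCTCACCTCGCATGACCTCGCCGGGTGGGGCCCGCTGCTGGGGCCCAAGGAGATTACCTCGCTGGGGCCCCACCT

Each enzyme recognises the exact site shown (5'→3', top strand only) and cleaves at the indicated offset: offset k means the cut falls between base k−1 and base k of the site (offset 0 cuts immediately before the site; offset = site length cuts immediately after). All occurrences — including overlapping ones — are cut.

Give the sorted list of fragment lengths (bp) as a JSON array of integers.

[4,5,5,7,9,10,10,10,10,13,14,14,15,22,22]

Scan for sites:
  XjeX (ACCTCGC, off=0): starts [5, 37, 89, 99, 109, 150] → cuts [5, 37, 89, 99, 109, 150]
  FykIX (AACG, off=4): starts [1, 23, 55, 65, 72] → cuts [5, 27, 59, 69, 76]
  PtaII (TGGGGCCC, off=3): starts [29, 77, 120, 133, 157] → cuts [32, 80, 123, 136, 160]

All cut coordinates (distinct, sorted): [5, 27, 32, 37, 59, 69, 76, 80, 89, 99, 109, 123, 136, 150, 160]

Fragment lengths:
  5→27: 22 bp
  27→32: 5 bp
  32→37: 5 bp
  37→59: 22 bp
  59→69: 10 bp
  69→76: 7 bp
  76→80: 4 bp
  80→89: 9 bp
  89→99: 10 bp
  99→109: 10 bp
  109→123: 14 bp
  123→136: 13 bp
  136→150: 14 bp
  150→160: 10 bp
  160→5 (wrap): 170-160+5 = 15 bp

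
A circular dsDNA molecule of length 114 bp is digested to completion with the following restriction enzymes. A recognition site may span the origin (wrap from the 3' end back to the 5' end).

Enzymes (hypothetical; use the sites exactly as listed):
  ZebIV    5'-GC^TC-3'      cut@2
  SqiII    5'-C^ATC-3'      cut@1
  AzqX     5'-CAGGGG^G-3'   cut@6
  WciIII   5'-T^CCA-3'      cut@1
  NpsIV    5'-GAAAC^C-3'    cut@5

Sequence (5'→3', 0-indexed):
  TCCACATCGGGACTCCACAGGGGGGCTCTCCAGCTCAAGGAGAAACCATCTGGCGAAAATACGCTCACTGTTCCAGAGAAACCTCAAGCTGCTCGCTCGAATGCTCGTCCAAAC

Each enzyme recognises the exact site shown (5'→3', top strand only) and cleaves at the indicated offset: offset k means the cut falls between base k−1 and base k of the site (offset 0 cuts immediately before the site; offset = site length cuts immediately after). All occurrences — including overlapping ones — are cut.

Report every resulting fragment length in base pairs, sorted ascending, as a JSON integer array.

[1,3,3,4,4,4,5,7,8,8,9,9,10,10,12,17]

Site scan:
  ZebIV GCTC/2: at [24, 32, 62, 90, 94, 102] ⇒ [26, 34, 64, 92, 96, 104]
  SqiII CATC/1: at [4, 46] ⇒ [5, 47]
  AzqX CAGGGGG/6: at [17] ⇒ [23]
  WciIII TCCA/1: at [0, 13, 28, 71, 107] ⇒ [1, 14, 29, 72, 108]
  NpsIV GAAACC/5: at [41, 77] ⇒ [46, 82]

Pooled cuts: [1, 5, 14, 23, 26, 29, 34, 46, 47, 64, 72, 82, 92, 96, 104, 108]

Fragment lengths:
  1→5: 4 bp
  5→14: 9 bp
  14→23: 9 bp
  23→26: 3 bp
  26→29: 3 bp
  29→34: 5 bp
  34→46: 12 bp
  46→47: 1 bp
  47→64: 17 bp
  64→72: 8 bp
  72→82: 10 bp
  82→92: 10 bp
  92→96: 4 bp
  96→104: 8 bp
  104→108: 4 bp
  108→1 (wrap): 114-108+1 = 7 bp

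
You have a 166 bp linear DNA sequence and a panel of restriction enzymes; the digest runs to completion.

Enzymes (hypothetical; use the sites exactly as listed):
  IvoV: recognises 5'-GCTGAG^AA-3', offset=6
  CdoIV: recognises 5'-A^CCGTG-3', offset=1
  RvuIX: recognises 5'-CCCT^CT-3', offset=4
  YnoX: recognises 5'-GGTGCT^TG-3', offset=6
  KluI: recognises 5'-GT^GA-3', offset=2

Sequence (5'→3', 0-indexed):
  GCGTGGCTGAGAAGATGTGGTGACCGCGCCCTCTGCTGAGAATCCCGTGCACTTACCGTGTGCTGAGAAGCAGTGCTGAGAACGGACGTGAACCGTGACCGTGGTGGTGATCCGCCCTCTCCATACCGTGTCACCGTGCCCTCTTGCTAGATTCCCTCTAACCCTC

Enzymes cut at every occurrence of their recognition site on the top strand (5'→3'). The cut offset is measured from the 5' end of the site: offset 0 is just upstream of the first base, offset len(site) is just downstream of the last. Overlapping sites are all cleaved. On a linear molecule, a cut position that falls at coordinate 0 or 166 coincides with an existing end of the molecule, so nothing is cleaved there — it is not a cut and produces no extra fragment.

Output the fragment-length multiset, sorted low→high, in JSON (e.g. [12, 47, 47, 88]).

Scan for sites:
  IvoV (GCTGAGAA, off=6): starts [5, 34, 61, 74] → cuts [11, 40, 67, 80]
  CdoIV (ACCGTG, off=1): starts [54, 91, 97, 124, 132] → cuts [55, 92, 98, 125, 133]
  RvuIX (CCCTCT, off=4): starts [28, 114, 138, 153] → cuts [32, 118, 142, 157]
  YnoX (GGTGCTTG, off=6): no sites
  KluI (GTGA, off=2): starts [19, 87, 94, 106] → cuts [21, 89, 96, 108]

Pooled cuts: [11, 21, 32, 40, 55, 67, 80, 89, 92, 96, 98, 108, 118, 125, 133, 142, 157]

Fragments:
  [0,11): 11 bp
  [11,21): 10 bp
  [21,32): 11 bp
  [32,40): 8 bp
  [40,55): 15 bp
  [55,67): 12 bp
  [67,80): 13 bp
  [80,89): 9 bp
  [89,92): 3 bp
  [92,96): 4 bp
  [96,98): 2 bp
  [98,108): 10 bp
  [108,118): 10 bp
  [118,125): 7 bp
  [125,133): 8 bp
  [133,142): 9 bp
  [142,157): 15 bp
  [157,166): 9 bp

[2,3,4,7,8,8,9,9,9,10,10,10,11,11,12,13,15,15]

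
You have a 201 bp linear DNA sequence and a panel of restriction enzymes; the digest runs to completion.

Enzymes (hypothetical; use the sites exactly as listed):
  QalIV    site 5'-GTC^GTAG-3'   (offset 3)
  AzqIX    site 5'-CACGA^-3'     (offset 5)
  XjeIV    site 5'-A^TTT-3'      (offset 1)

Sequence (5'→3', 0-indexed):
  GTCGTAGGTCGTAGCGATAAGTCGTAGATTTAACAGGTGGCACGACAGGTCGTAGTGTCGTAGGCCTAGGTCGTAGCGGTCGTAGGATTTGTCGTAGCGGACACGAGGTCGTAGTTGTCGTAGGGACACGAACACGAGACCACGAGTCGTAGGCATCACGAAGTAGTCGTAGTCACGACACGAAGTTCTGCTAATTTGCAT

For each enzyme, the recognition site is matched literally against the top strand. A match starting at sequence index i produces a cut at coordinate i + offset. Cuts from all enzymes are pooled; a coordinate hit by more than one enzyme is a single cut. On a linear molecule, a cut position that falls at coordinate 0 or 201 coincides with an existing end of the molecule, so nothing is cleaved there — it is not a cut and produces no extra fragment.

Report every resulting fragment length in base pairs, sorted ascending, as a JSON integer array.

[3,3,4,5,5,6,6,6,6,7,7,7,8,8,9,9,10,11,12,13,13,13,13,17]

Scan for sites:
  QalIV (GTCGTAG, off=3): starts [0, 7, 20, 48, 56, 69, 78, 90, 107, 116, 145, 165] → cuts [3, 10, 23, 51, 59, 72, 81, 93, 110, 119, 148, 168]
  AzqIX (CACGA, off=5): starts [40, 101, 126, 132, 140, 156, 173, 178] → cuts [45, 106, 131, 137, 145, 161, 178, 183]
  XjeIV (ATTT, off=1): starts [27, 86, 193] → cuts [28, 87, 194]

Pooled cuts: [3, 10, 23, 28, 45, 51, 59, 72, 81, 87, 93, 106, 110, 119, 131, 137, 145, 148, 161, 168, 178, 183, 194]

Fragment lengths:
  [0,3): 3 bp
  [3,10): 7 bp
  [10,23): 13 bp
  [23,28): 5 bp
  [28,45): 17 bp
  [45,51): 6 bp
  [51,59): 8 bp
  [59,72): 13 bp
  [72,81): 9 bp
  [81,87): 6 bp
  [87,93): 6 bp
  [93,106): 13 bp
  [106,110): 4 bp
  [110,119): 9 bp
  [119,131): 12 bp
  [131,137): 6 bp
  [137,145): 8 bp
  [145,148): 3 bp
  [148,161): 13 bp
  [161,168): 7 bp
  [168,178): 10 bp
  [178,183): 5 bp
  [183,194): 11 bp
  [194,201): 7 bp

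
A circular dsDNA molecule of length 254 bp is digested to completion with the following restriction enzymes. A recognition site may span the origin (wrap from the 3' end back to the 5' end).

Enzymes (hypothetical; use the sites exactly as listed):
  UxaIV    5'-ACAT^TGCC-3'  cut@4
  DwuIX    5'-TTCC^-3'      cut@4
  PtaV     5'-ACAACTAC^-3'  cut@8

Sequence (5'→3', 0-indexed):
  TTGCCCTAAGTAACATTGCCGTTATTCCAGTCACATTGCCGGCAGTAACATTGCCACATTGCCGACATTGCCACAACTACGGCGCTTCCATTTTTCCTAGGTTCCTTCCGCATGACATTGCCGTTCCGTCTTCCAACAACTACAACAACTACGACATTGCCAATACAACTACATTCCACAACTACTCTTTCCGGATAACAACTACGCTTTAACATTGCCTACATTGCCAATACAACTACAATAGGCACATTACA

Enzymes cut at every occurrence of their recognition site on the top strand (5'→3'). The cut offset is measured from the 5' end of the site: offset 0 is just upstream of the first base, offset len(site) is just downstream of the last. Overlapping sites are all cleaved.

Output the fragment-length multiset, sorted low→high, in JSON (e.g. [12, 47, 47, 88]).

Per-enzyme occurrences:
  UxaIV ACATTGCC/4: at [12, 32, 47, 55, 64, 114, 153, 211, 220, 251] ⇒ [1, 16, 36, 51, 59, 68, 118, 157, 215, 224]
  DwuIX TTCC/4: at [24, 85, 93, 101, 105, 123, 130, 173, 188] ⇒ [28, 89, 97, 105, 109, 127, 134, 177, 192]
  PtaV ACAACTAC/8: at [72, 135, 144, 164, 177, 197, 231] ⇒ [80, 143, 152, 172, 185, 205, 239]

All cut coordinates (distinct, sorted): [1, 16, 28, 36, 51, 59, 68, 80, 89, 97, 105, 109, 118, 127, 134, 143, 152, 157, 172, 177, 185, 192, 205, 215, 224, 239]

Fragment lengths:
  1→16: 15 bp
  16→28: 12 bp
  28→36: 8 bp
  36→51: 15 bp
  51→59: 8 bp
  59→68: 9 bp
  68→80: 12 bp
  80→89: 9 bp
  89→97: 8 bp
  97→105: 8 bp
  105→109: 4 bp
  109→118: 9 bp
  118→127: 9 bp
  127→134: 7 bp
  134→143: 9 bp
  143→152: 9 bp
  152→157: 5 bp
  157→172: 15 bp
  172→177: 5 bp
  177→185: 8 bp
  185→192: 7 bp
  192→205: 13 bp
  205→215: 10 bp
  215→224: 9 bp
  224→239: 15 bp
  239→1 (wrap): 254-239+1 = 16 bp

[4,5,5,7,7,8,8,8,8,8,9,9,9,9,9,9,9,10,12,12,13,15,15,15,15,16]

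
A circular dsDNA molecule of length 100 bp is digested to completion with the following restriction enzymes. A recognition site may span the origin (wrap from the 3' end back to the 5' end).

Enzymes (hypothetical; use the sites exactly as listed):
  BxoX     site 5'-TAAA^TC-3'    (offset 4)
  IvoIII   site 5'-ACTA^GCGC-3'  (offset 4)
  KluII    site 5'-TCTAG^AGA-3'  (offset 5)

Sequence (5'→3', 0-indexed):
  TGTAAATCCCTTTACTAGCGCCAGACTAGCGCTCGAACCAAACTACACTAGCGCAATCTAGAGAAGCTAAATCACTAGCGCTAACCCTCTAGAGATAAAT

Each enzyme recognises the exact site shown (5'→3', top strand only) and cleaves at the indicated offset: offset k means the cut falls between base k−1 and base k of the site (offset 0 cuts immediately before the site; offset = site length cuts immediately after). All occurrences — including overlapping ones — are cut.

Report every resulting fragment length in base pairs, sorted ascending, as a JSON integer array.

[6,10,11,11,11,14,15,22]

Site scan:
  BxoX (TAAATC, off=4): starts [2, 67] → cuts [6, 71]
  IvoIII (ACTAGCGC, off=4): starts [13, 24, 46, 73] → cuts [17, 28, 50, 77]
  KluII (TCTAGAGA, off=5): starts [56, 87] → cuts [61, 92]

All cut coordinates (distinct, sorted): [6, 17, 28, 50, 61, 71, 77, 92]

Fragments:
  6→17: 11 bp
  17→28: 11 bp
  28→50: 22 bp
  50→61: 11 bp
  61→71: 10 bp
  71→77: 6 bp
  77→92: 15 bp
  92→6 (wrap): 100-92+6 = 14 bp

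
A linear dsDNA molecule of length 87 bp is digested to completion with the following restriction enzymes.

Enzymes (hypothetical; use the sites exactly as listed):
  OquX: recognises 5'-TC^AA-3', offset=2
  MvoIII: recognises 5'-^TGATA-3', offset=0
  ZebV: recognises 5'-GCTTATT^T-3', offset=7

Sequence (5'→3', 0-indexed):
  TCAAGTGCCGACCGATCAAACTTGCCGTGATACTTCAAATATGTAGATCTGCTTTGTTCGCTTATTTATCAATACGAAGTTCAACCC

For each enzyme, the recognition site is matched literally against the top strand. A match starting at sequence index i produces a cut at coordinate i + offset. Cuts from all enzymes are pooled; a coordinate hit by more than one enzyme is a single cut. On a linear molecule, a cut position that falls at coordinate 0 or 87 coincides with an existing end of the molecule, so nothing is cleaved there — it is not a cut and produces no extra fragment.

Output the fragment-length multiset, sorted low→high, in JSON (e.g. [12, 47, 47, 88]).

[2,4,5,9,10,12,15,30]

Site scan:
  OquX TCAA/2: at [0, 15, 34, 68, 80] ⇒ [2, 17, 36, 70, 82]
  MvoIII TGATA/0: at [27] ⇒ [27]
  ZebV GCTTATTT/7: at [59] ⇒ [66]

All cut coordinates (distinct, sorted): [2, 17, 27, 36, 66, 70, 82]

Fragments:
  [0,2): 2 bp
  [2,17): 15 bp
  [17,27): 10 bp
  [27,36): 9 bp
  [36,66): 30 bp
  [66,70): 4 bp
  [70,82): 12 bp
  [82,87): 5 bp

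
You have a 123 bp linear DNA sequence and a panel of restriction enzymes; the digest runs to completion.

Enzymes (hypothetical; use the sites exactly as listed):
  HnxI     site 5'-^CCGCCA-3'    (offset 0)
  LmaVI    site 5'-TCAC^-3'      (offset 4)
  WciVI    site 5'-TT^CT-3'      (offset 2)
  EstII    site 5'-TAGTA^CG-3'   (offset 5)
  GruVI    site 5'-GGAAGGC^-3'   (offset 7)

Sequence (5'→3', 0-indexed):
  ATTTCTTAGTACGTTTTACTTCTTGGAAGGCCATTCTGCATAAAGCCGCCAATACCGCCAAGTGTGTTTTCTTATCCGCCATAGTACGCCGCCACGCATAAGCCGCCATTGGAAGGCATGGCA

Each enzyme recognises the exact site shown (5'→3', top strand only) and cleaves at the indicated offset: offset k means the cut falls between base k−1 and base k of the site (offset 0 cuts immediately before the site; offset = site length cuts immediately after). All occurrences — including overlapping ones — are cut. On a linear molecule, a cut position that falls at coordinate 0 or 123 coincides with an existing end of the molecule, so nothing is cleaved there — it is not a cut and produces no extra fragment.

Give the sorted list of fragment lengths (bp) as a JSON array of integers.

Site scan:
  HnxI (CCGCCA, off=0): starts [45, 54, 75, 88, 102] → cuts [45, 54, 75, 88, 102]
  LmaVI (TCAC, off=4): no sites
  WciVI (TTCT, off=2): starts [2, 19, 33, 68] → cuts [4, 21, 35, 70]
  EstII (TAGTACG, off=5): starts [6, 81] → cuts [11, 86]
  GruVI (GGAAGGC, off=7): starts [24, 110] → cuts [31, 117]

Pooled cuts: [4, 11, 21, 31, 35, 45, 54, 70, 75, 86, 88, 102, 117]

Fragment lengths:
  [0,4): 4 bp
  [4,11): 7 bp
  [11,21): 10 bp
  [21,31): 10 bp
  [31,35): 4 bp
  [35,45): 10 bp
  [45,54): 9 bp
  [54,70): 16 bp
  [70,75): 5 bp
  [75,86): 11 bp
  [86,88): 2 bp
  [88,102): 14 bp
  [102,117): 15 bp
  [117,123): 6 bp

[2,4,4,5,6,7,9,10,10,10,11,14,15,16]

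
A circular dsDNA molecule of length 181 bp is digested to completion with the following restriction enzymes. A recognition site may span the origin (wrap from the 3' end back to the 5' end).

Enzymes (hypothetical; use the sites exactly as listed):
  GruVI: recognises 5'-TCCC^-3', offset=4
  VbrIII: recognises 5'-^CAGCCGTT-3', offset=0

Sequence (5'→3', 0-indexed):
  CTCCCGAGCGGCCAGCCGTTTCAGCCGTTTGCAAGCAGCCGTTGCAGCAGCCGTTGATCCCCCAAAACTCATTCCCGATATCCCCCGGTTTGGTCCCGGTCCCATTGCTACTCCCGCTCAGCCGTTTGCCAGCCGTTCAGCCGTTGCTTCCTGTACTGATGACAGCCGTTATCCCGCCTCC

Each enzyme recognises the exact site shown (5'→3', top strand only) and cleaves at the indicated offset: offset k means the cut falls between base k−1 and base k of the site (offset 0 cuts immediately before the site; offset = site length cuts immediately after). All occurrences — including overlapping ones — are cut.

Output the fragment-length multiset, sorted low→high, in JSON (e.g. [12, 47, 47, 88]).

[3,4,6,7,7,8,8,9,11,12,12,13,13,14,14,15,25]

Per-enzyme occurrences:
  GruVI (TCCC, off=4): starts [1, 57, 72, 80, 93, 99, 111, 171, 178] → cuts [1, 5, 61, 76, 84, 97, 103, 115, 175]
  VbrIII (CAGCCGTT, off=0): starts [12, 21, 35, 47, 118, 129, 137, 162] → cuts [12, 21, 35, 47, 118, 129, 137, 162]

All cut coordinates (distinct, sorted): [1, 5, 12, 21, 35, 47, 61, 76, 84, 97, 103, 115, 118, 129, 137, 162, 175]

Fragment lengths:
  1→5: 4 bp
  5→12: 7 bp
  12→21: 9 bp
  21→35: 14 bp
  35→47: 12 bp
  47→61: 14 bp
  61→76: 15 bp
  76→84: 8 bp
  84→97: 13 bp
  97→103: 6 bp
  103→115: 12 bp
  115→118: 3 bp
  118→129: 11 bp
  129→137: 8 bp
  137→162: 25 bp
  162→175: 13 bp
  175→1 (wrap): 181-175+1 = 7 bp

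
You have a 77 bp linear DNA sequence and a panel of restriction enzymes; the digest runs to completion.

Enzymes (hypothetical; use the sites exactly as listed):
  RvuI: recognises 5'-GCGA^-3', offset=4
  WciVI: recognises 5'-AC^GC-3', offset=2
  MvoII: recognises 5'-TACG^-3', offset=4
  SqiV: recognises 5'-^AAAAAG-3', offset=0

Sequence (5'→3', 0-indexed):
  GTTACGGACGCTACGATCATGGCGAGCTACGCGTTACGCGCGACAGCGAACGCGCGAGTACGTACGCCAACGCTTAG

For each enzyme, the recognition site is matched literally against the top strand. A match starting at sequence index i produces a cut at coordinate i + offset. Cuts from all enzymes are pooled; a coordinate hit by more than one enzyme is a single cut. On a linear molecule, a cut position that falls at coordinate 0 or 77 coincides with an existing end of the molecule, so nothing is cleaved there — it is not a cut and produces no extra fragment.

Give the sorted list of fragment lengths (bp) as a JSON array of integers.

Scan for sites:
  RvuI GCGA/4: at [21, 39, 45, 53] ⇒ [25, 43, 49, 57]
  WciVI ACGC/2: at [7, 28, 35, 49, 63, 69] ⇒ [9, 30, 37, 51, 65, 71]
  MvoII TACG/4: at [2, 11, 27, 34, 58, 62] ⇒ [6, 15, 31, 38, 62, 66]
  SqiV (AAAAAG, off=0): no sites

All cut coordinates (distinct, sorted): [6, 9, 15, 25, 30, 31, 37, 38, 43, 49, 51, 57, 62, 65, 66, 71]

Fragments:
  [0,6): 6 bp
  [6,9): 3 bp
  [9,15): 6 bp
  [15,25): 10 bp
  [25,30): 5 bp
  [30,31): 1 bp
  [31,37): 6 bp
  [37,38): 1 bp
  [38,43): 5 bp
  [43,49): 6 bp
  [49,51): 2 bp
  [51,57): 6 bp
  [57,62): 5 bp
  [62,65): 3 bp
  [65,66): 1 bp
  [66,71): 5 bp
  [71,77): 6 bp

[1,1,1,2,3,3,5,5,5,5,6,6,6,6,6,6,10]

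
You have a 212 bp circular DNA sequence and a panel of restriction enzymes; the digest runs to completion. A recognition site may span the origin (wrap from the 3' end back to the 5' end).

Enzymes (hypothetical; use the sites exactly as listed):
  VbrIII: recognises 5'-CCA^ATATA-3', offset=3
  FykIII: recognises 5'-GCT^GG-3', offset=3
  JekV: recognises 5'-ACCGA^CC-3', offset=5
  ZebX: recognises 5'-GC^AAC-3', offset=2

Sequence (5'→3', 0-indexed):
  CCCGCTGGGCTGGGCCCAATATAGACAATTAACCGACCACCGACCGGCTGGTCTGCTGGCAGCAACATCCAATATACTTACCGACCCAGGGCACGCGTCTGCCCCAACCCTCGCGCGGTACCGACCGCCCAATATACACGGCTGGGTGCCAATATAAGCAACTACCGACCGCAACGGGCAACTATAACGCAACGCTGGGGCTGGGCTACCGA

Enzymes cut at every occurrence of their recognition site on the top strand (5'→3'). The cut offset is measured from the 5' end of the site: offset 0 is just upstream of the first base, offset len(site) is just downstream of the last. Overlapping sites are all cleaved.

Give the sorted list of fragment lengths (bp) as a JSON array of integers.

[4,5,6,6,6,6,6,7,7,7,7,8,8,8,8,9,10,11,12,13,18,40]

Per-enzyme occurrences:
  VbrIII CCAATATA/3: at [15, 68, 128, 148] ⇒ [18, 71, 131, 151]
  FykIII GCTGG/3: at [3, 8, 46, 54, 140, 193, 199] ⇒ [6, 11, 49, 57, 143, 196, 202]
  JekV ACCGACC/5: at [31, 38, 79, 119, 163, 207] ⇒ [0, 36, 43, 84, 124, 168]
  ZebX GCAAC/2: at [61, 157, 170, 177, 188] ⇒ [63, 159, 172, 179, 190]

All cut coordinates (distinct, sorted): [0, 6, 11, 18, 36, 43, 49, 57, 63, 71, 84, 124, 131, 143, 151, 159, 168, 172, 179, 190, 196, 202]

Fragment lengths:
  0→6: 6 bp
  6→11: 5 bp
  11→18: 7 bp
  18→36: 18 bp
  36→43: 7 bp
  43→49: 6 bp
  49→57: 8 bp
  57→63: 6 bp
  63→71: 8 bp
  71→84: 13 bp
  84→124: 40 bp
  124→131: 7 bp
  131→143: 12 bp
  143→151: 8 bp
  151→159: 8 bp
  159→168: 9 bp
  168→172: 4 bp
  172→179: 7 bp
  179→190: 11 bp
  190→196: 6 bp
  196→202: 6 bp
  202→0 (wrap): 212-202+0 = 10 bp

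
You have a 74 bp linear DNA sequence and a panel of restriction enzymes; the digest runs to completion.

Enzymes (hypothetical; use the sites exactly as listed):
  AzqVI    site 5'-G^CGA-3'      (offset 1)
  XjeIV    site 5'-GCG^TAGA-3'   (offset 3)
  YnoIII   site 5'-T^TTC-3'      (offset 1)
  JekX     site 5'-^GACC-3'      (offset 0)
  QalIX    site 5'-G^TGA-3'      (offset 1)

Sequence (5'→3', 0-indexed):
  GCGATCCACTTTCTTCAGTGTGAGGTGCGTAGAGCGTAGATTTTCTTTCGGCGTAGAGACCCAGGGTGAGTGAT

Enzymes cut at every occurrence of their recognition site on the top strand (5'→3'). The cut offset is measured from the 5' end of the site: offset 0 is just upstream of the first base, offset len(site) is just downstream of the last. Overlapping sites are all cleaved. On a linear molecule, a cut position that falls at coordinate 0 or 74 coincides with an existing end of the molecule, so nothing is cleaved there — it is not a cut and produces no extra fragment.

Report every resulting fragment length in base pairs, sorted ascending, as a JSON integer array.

Site scan:
  AzqVI (GCGA, off=1): starts [0] → cuts [1]
  XjeIV (GCGTAGA, off=3): starts [26, 33, 50] → cuts [29, 36, 53]
  YnoIII (TTTC, off=1): starts [9, 41, 45] → cuts [10, 42, 46]
  JekX (GACC, off=0): starts [57] → cuts [57]
  QalIX (GTGA, off=1): starts [19, 65, 69] → cuts [20, 66, 70]

All cut coordinates (distinct, sorted): [1, 10, 20, 29, 36, 42, 46, 53, 57, 66, 70]

Fragments:
  [0,1): 1 bp
  [1,10): 9 bp
  [10,20): 10 bp
  [20,29): 9 bp
  [29,36): 7 bp
  [36,42): 6 bp
  [42,46): 4 bp
  [46,53): 7 bp
  [53,57): 4 bp
  [57,66): 9 bp
  [66,70): 4 bp
  [70,74): 4 bp

[1,4,4,4,4,6,7,7,9,9,9,10]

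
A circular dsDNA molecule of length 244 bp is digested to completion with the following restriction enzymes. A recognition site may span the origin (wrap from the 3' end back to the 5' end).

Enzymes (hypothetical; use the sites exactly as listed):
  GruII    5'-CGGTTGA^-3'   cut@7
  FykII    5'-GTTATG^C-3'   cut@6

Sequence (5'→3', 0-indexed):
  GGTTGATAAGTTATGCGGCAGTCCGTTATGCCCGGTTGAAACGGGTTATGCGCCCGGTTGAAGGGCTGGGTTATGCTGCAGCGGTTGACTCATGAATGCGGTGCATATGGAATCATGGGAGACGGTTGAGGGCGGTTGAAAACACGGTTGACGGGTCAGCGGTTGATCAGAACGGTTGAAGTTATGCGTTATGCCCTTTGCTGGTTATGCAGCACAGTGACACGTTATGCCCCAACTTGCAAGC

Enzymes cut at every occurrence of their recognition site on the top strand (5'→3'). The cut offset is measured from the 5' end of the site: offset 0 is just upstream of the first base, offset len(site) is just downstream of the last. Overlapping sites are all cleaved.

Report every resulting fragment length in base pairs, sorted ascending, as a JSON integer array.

Site scan:
  GruII CGGTTGA/7: at [32, 54, 81, 122, 132, 144, 159, 172, 243] ⇒ [6, 39, 61, 88, 129, 139, 151, 166, 179]
  FykII GTTATGC/6: at [9, 24, 44, 69, 180, 187, 203, 223] ⇒ [15, 30, 50, 75, 186, 193, 209, 229]

Pooled cuts: [6, 15, 30, 39, 50, 61, 75, 88, 129, 139, 151, 166, 179, 186, 193, 209, 229]

Fragment lengths:
  6→15: 9 bp
  15→30: 15 bp
  30→39: 9 bp
  39→50: 11 bp
  50→61: 11 bp
  61→75: 14 bp
  75→88: 13 bp
  88→129: 41 bp
  129→139: 10 bp
  139→151: 12 bp
  151→166: 15 bp
  166→179: 13 bp
  179→186: 7 bp
  186→193: 7 bp
  193→209: 16 bp
  209→229: 20 bp
  229→6 (wrap): 244-229+6 = 21 bp

[7,7,9,9,10,11,11,12,13,13,14,15,15,16,20,21,41]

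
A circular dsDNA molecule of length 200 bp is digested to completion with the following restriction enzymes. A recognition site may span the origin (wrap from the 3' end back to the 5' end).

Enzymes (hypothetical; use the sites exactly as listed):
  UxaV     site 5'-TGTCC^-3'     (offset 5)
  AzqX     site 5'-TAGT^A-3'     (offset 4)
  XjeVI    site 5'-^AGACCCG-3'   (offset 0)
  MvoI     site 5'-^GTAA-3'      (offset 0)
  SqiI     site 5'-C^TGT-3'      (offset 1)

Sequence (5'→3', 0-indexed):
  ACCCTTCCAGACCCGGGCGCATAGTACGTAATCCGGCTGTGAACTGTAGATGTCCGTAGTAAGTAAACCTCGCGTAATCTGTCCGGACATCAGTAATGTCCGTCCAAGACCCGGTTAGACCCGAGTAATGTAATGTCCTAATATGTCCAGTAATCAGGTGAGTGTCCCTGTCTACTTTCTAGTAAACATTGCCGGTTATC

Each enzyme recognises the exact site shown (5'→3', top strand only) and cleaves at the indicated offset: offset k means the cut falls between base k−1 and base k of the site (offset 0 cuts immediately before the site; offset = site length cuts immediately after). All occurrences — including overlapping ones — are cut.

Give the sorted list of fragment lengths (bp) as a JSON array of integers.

[1,1,2,2,2,2,3,5,5,5,6,7,8,8,9,9,10,10,10,11,11,13,17,18,25]

Site scan:
  UxaV (TGTCC, off=5): starts [50, 79, 96, 133, 143, 162] → cuts [55, 84, 101, 138, 148, 167]
  AzqX (TAGTA, off=4): starts [21, 56, 179] → cuts [25, 60, 183]
  XjeVI (AGACCCG, off=0): starts [8, 106, 116] → cuts [8, 106, 116]
  MvoI (GTAA, off=0): starts [27, 58, 62, 73, 92, 124, 129, 149, 181] → cuts [27, 58, 62, 73, 92, 124, 129, 149, 181]
  SqiI (CTGT, off=1): starts [36, 43, 78, 167] → cuts [37, 44, 79, 168]

All cut coordinates (distinct, sorted): [8, 25, 27, 37, 44, 55, 58, 60, 62, 73, 79, 84, 92, 101, 106, 116, 124, 129, 138, 148, 149, 167, 168, 181, 183]

Fragment lengths:
  8→25: 17 bp
  25→27: 2 bp
  27→37: 10 bp
  37→44: 7 bp
  44→55: 11 bp
  55→58: 3 bp
  58→60: 2 bp
  60→62: 2 bp
  62→73: 11 bp
  73→79: 6 bp
  79→84: 5 bp
  84→92: 8 bp
  92→101: 9 bp
  101→106: 5 bp
  106→116: 10 bp
  116→124: 8 bp
  124→129: 5 bp
  129→138: 9 bp
  138→148: 10 bp
  148→149: 1 bp
  149→167: 18 bp
  167→168: 1 bp
  168→181: 13 bp
  181→183: 2 bp
  183→8 (wrap): 200-183+8 = 25 bp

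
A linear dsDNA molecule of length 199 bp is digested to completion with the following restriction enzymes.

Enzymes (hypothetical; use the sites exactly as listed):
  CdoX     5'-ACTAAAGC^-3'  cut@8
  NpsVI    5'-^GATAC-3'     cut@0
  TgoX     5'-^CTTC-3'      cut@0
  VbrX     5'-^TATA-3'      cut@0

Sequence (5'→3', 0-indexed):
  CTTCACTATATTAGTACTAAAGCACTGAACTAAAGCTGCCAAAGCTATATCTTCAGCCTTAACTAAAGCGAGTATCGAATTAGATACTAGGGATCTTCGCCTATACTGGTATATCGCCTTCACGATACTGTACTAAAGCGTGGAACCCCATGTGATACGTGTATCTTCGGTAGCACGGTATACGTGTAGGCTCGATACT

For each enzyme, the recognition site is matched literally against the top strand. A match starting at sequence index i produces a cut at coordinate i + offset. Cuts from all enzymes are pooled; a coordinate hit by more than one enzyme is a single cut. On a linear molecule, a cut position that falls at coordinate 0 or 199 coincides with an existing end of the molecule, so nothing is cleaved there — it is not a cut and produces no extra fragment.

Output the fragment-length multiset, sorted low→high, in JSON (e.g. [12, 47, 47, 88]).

[5,6,6,6,7,8,8,9,11,12,13,13,14,14,15,16,17,19]

Scan for sites:
  CdoX ACTAAAGC/8: at [15, 28, 61, 131] ⇒ [23, 36, 69, 139]
  NpsVI GATAC/0: at [82, 123, 153, 193] ⇒ [82, 123, 153, 193]
  TgoX CTTC/0: at [0, 50, 94, 117, 164] ⇒ [50, 94, 117, 164] (position 0 is a terminus of the linear molecule — no cut)
  VbrX TATA/0: at [6, 45, 101, 109, 178] ⇒ [6, 45, 101, 109, 178]

Pooled cuts: [6, 23, 36, 45, 50, 69, 82, 94, 101, 109, 117, 123, 139, 153, 164, 178, 193]

Fragments:
  [0,6): 6 bp
  [6,23): 17 bp
  [23,36): 13 bp
  [36,45): 9 bp
  [45,50): 5 bp
  [50,69): 19 bp
  [69,82): 13 bp
  [82,94): 12 bp
  [94,101): 7 bp
  [101,109): 8 bp
  [109,117): 8 bp
  [117,123): 6 bp
  [123,139): 16 bp
  [139,153): 14 bp
  [153,164): 11 bp
  [164,178): 14 bp
  [178,193): 15 bp
  [193,199): 6 bp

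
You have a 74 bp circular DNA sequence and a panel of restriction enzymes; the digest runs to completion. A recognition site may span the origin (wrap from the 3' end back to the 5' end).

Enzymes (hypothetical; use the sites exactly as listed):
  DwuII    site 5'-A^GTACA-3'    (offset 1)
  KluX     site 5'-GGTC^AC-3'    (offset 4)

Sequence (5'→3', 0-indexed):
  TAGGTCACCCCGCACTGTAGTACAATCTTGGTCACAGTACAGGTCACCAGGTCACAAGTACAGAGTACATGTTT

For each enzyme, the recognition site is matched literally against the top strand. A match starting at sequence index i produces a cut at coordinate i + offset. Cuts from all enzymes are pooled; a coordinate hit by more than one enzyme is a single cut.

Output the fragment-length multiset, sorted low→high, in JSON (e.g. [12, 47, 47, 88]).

Scan for sites:
  DwuII (AGTACA, off=1): starts [18, 35, 56, 63] → cuts [19, 36, 57, 64]
  KluX (GGTCAC, off=4): starts [2, 29, 41, 49] → cuts [6, 33, 45, 53]

All cut coordinates (distinct, sorted): [6, 19, 33, 36, 45, 53, 57, 64]

Fragment lengths:
  6→19: 13 bp
  19→33: 14 bp
  33→36: 3 bp
  36→45: 9 bp
  45→53: 8 bp
  53→57: 4 bp
  57→64: 7 bp
  64→6 (wrap): 74-64+6 = 16 bp

[3,4,7,8,9,13,14,16]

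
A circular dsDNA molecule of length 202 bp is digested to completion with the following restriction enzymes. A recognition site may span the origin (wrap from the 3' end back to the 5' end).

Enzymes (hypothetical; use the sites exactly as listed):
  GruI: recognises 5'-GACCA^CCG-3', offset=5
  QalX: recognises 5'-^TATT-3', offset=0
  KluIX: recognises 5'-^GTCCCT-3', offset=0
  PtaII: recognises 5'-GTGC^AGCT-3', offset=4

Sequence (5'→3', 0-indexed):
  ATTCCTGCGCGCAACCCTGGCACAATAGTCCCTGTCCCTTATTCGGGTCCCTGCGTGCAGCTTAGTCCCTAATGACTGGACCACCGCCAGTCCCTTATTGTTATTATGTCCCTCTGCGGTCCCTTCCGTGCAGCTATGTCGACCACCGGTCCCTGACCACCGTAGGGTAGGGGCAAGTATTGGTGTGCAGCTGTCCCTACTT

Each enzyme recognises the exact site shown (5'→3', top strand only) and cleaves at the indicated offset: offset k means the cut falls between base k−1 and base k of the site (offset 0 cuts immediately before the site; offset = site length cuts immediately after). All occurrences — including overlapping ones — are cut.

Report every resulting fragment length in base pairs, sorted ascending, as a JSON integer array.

Per-enzyme occurrences:
  GruI (GACCACCG, off=5): starts [78, 140, 154] → cuts [83, 145, 159]
  QalX (TATT, off=0): starts [39, 95, 101, 177, 201] → cuts [39, 95, 101, 177, 201]
  KluIX (GTCCCT, off=0): starts [27, 33, 46, 64, 89, 107, 118, 148, 192] → cuts [27, 33, 46, 64, 89, 107, 118, 148, 192]
  PtaII (GTGCAGCT, off=4): starts [54, 127, 184] → cuts [58, 131, 188]

All cut coordinates (distinct, sorted): [27, 33, 39, 46, 58, 64, 83, 89, 95, 101, 107, 118, 131, 145, 148, 159, 177, 188, 192, 201]

Fragment lengths:
  27→33: 6 bp
  33→39: 6 bp
  39→46: 7 bp
  46→58: 12 bp
  58→64: 6 bp
  64→83: 19 bp
  83→89: 6 bp
  89→95: 6 bp
  95→101: 6 bp
  101→107: 6 bp
  107→118: 11 bp
  118→131: 13 bp
  131→145: 14 bp
  145→148: 3 bp
  148→159: 11 bp
  159→177: 18 bp
  177→188: 11 bp
  188→192: 4 bp
  192→201: 9 bp
  201→27 (wrap): 202-201+27 = 28 bp

[3,4,6,6,6,6,6,6,6,7,9,11,11,11,12,13,14,18,19,28]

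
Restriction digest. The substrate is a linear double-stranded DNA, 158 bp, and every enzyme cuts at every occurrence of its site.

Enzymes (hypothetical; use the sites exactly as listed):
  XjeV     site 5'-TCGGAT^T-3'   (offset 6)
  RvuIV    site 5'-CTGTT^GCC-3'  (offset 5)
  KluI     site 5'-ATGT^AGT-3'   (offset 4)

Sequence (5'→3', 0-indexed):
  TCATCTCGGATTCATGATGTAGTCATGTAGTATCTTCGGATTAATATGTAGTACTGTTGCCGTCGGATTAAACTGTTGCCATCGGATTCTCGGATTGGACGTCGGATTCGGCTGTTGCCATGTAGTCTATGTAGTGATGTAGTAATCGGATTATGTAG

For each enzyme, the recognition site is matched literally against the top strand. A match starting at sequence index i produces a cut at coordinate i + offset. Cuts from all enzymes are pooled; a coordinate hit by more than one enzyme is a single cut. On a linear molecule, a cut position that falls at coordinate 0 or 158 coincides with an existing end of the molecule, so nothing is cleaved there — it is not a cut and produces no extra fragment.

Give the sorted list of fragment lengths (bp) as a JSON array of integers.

[7,7,8,8,8,8,9,9,9,9,9,10,10,11,11,12,13]

Per-enzyme occurrences:
  XjeV TCGGATT/6: at [5, 35, 62, 81, 89, 101, 145] ⇒ [11, 41, 68, 87, 95, 107, 151]
  RvuIV CTGTTGCC/5: at [53, 72, 111] ⇒ [58, 77, 116]
  KluI ATGTAGT/4: at [16, 24, 45, 119, 128, 136] ⇒ [20, 28, 49, 123, 132, 140]

All cut coordinates (distinct, sorted): [11, 20, 28, 41, 49, 58, 68, 77, 87, 95, 107, 116, 123, 132, 140, 151]

Fragment lengths:
  [0,11): 11 bp
  [11,20): 9 bp
  [20,28): 8 bp
  [28,41): 13 bp
  [41,49): 8 bp
  [49,58): 9 bp
  [58,68): 10 bp
  [68,77): 9 bp
  [77,87): 10 bp
  [87,95): 8 bp
  [95,107): 12 bp
  [107,116): 9 bp
  [116,123): 7 bp
  [123,132): 9 bp
  [132,140): 8 bp
  [140,151): 11 bp
  [151,158): 7 bp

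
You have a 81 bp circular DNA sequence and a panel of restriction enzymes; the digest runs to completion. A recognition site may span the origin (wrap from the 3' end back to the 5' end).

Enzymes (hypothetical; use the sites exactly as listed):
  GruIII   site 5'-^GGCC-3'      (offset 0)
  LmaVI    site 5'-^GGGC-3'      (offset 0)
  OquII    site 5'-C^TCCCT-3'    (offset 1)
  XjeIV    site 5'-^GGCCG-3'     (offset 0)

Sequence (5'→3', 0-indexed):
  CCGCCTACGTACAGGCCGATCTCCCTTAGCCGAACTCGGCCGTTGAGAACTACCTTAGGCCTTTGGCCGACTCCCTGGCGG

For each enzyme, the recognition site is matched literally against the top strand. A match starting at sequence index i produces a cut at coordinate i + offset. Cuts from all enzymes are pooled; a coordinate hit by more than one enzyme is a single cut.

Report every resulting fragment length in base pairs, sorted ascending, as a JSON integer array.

[7,7,8,8,15,16,20]

Site scan:
  GruIII GGCC/0: at [13, 37, 57, 64, 79] ⇒ [13, 37, 57, 64, 79]
  LmaVI (GGGC, off=0): no sites
  OquII CTCCCT/1: at [20, 70] ⇒ [21, 71]
  XjeIV GGCCG/0: at [13, 37, 64, 79] ⇒ [13, 37, 64, 79]

Pooled cuts: [13, 21, 37, 57, 64, 71, 79]

Fragment lengths:
  13→21: 8 bp
  21→37: 16 bp
  37→57: 20 bp
  57→64: 7 bp
  64→71: 7 bp
  71→79: 8 bp
  79→13 (wrap): 81-79+13 = 15 bp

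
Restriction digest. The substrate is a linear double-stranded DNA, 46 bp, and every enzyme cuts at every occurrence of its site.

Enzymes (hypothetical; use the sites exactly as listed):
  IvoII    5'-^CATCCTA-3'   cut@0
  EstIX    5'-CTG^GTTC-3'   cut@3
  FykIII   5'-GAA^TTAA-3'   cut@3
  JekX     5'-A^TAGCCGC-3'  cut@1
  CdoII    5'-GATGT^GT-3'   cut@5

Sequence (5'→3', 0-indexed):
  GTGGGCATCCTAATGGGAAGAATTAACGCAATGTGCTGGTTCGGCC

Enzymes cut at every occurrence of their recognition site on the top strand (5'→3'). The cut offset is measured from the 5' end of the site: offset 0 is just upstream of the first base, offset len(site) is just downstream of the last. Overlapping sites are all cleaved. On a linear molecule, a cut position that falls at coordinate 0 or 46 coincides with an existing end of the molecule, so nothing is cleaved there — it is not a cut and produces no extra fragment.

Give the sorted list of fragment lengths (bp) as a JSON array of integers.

Scan for sites:
  IvoII CATCCTA/0: at [5] ⇒ [5]
  EstIX CTGGTTC/3: at [35] ⇒ [38]
  FykIII GAATTAA/3: at [19] ⇒ [22]
  JekX (ATAGCCGC, off=1): no sites
  CdoII (GATGTGT, off=5): no sites

Pooled cuts: [5, 22, 38]

Fragment lengths:
  [0,5): 5 bp
  [5,22): 17 bp
  [22,38): 16 bp
  [38,46): 8 bp

[5,8,16,17]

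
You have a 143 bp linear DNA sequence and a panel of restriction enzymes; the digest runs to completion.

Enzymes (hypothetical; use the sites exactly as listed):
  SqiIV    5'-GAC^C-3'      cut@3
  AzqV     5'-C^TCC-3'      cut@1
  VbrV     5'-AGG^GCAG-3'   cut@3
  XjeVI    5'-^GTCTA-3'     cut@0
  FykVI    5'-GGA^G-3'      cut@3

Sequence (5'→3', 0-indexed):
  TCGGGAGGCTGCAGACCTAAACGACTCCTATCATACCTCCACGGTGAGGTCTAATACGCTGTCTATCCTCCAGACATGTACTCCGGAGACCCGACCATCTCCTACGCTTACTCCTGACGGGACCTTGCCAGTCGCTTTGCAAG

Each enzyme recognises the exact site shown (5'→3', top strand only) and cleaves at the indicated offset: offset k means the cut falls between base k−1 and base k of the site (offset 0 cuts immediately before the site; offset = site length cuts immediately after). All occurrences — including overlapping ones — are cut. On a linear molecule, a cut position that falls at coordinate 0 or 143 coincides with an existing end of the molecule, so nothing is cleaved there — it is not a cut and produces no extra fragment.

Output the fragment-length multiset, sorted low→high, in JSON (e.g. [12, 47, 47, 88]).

[3,4,5,6,6,8,9,10,11,12,12,12,12,13,20]

Site scan:
  SqiIV (GACC, off=3): starts [13, 87, 92, 120] → cuts [16, 90, 95, 123]
  AzqV (CTCC, off=1): starts [24, 36, 67, 80, 98, 110] → cuts [25, 37, 68, 81, 99, 111]
  VbrV (AGGGCAG, off=3): no sites
  XjeVI (GTCTA, off=0): starts [48, 60] → cuts [48, 60]
  FykVI (GGAG, off=3): starts [3, 84] → cuts [6, 87]

Pooled cuts: [6, 16, 25, 37, 48, 60, 68, 81, 87, 90, 95, 99, 111, 123]

Fragments:
  [0,6): 6 bp
  [6,16): 10 bp
  [16,25): 9 bp
  [25,37): 12 bp
  [37,48): 11 bp
  [48,60): 12 bp
  [60,68): 8 bp
  [68,81): 13 bp
  [81,87): 6 bp
  [87,90): 3 bp
  [90,95): 5 bp
  [95,99): 4 bp
  [99,111): 12 bp
  [111,123): 12 bp
  [123,143): 20 bp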